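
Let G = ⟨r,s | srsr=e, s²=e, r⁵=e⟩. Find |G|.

Enumerate words in the generators, reducing via the relations: the distinct elements are
  {e, r, s, rs, r², r³, r⁴, r²s, r³s, r⁴s}.
No further products give new elements, so |G| = 10.

Answer: 10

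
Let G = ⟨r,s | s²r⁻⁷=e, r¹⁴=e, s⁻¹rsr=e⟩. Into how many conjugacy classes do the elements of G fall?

The conjugacy classes (representative and size) are:
  [e] (size 1), [r¹³] (size 2), [r¹²] (size 2), [r¹¹] (size 2), [r⁴] (size 2), [r⁵] (size 2), [r⁸] (size 2), [r⁷] (size 1), [r⁵s⁻¹] (size 7), [r⁵s] (size 7).
Class equation: 1 + 2 + 2 + 2 + 2 + 2 + 2 + 1 + 7 + 7 = 28 = |G|. So G has 10 conjugacy classes.

Answer: 10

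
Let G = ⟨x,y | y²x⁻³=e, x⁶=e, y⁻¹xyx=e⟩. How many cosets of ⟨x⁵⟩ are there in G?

First find ord(x⁵) by computing successive powers:
  (x⁵)¹ = x⁵, (x⁵)² = x⁴, (x⁵)³ = x³, (x⁵)⁴ = x², (x⁵)⁵ = x, (x⁵)⁶ = e.
So |⟨x⁵⟩| = ord(x⁵) = 6. With |G| = 12, by Lagrange [G : ⟨x⁵⟩] = 12/6 = 2.

Answer: 2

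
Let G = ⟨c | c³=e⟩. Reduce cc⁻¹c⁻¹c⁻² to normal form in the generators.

Multiply left to right, reducing at each step:
  c · c⁻¹ = e
  e · c⁻¹ = c²
  (c²) · c⁻² = e

Answer: e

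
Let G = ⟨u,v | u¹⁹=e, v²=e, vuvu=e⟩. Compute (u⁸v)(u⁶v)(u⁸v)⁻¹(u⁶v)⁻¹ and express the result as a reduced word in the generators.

[(u⁸v), (u⁶v)] = (u⁸v)·(u⁶v)·(u⁸v)⁻¹·(u⁶v)⁻¹.
  (u⁸v) · (u⁶v) = u²
  (u²) · (u⁸v) = u¹⁰v
  (u¹⁰v) · (u⁶v) = u⁴

Answer: u⁴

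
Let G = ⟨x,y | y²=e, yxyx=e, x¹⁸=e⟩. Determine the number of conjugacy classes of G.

The conjugacy classes (representative and size) are:
  [e] (size 1), [x] (size 2), [x²] (size 2), [x³] (size 2), [x¹⁴] (size 2), [x⁵] (size 2), [x¹²] (size 2), [x⁷] (size 2), [x¹⁰] (size 2), [x⁹] (size 1), [x¹⁰y] (size 9), [xy] (size 9).
Class equation: 1 + 2 + 2 + 2 + 2 + 2 + 2 + 2 + 2 + 1 + 9 + 9 = 36 = |G|. So G has 12 conjugacy classes.

Answer: 12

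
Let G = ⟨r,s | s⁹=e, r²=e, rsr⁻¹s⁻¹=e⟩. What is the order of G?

Enumerate words in the generators, reducing via the relations: the distinct elements are
  {e, r, s, rs, s², s³, s⁴, s⁵, s⁶, s⁷, s⁸, rs², rs³, rs⁴, rs⁵, rs⁶, rs⁷, rs⁸}.
No further products give new elements, so |G| = 18.

Answer: 18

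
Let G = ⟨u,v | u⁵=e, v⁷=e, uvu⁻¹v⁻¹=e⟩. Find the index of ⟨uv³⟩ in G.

First find ord(uv³) by computing successive powers:
  (uv³)¹ = uv³, (uv³)² = u²v⁶, (uv³)³ = u³v², (uv³)⁴ = u⁴v⁵, (uv³)⁵ = v, (uv³)⁶ = uv⁴, (uv³)⁷ = u², (uv³)⁸ = u³v³, (uv³)⁹ = u⁴v⁶, (uv³)¹⁰ = v², (uv³)¹¹ = uv⁵, (uv³)¹² = u²v, (uv³)¹³ = u³v⁴, (uv³)¹⁴ = u⁴, (uv³)¹⁵ = v³, (uv³)¹⁶ = uv⁶, (uv³)¹⁷ = u²v², (uv³)¹⁸ = u³v⁵, (uv³)¹⁹ = u⁴v, (uv³)²⁰ = v⁴, (uv³)²¹ = u, (uv³)²² = u²v³, (uv³)²³ = u³v⁶, (uv³)²⁴ = u⁴v², (uv³)²⁵ = v⁵, (uv³)²⁶ = uv, (uv³)²⁷ = u²v⁴, (uv³)²⁸ = u³, (uv³)²⁹ = u⁴v³, (uv³)³⁰ = v⁶, (uv³)³¹ = uv², (uv³)³² = u²v⁵, (uv³)³³ = u³v, (uv³)³⁴ = u⁴v⁴, (uv³)³⁵ = e.
So |⟨uv³⟩| = ord(uv³) = 35. With |G| = 35, by Lagrange [G : ⟨uv³⟩] = 35/35 = 1.

Answer: 1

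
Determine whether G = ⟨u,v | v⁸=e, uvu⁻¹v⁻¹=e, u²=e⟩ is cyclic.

|G| = 16, but the maximum element order in G is 8 < 16. No single element generates all of G, so G is not cyclic.

Answer: No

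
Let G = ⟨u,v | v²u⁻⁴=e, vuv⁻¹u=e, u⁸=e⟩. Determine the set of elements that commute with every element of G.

An element z ∈ Z(G) iff z commutes with every generator.
For example u⁴ is central: (u⁴)·u = u⁵ = u·(u⁴); (u⁴)·v = v⁻¹ = v·(u⁴).
Whereas u ∉ Z(G) since u·v = uv ≠ u³v⁻¹ = v·u.
Checking each of the 16 elements this way gives Z(G) = {e, u⁴}, of order 2.

Answer: {e, u⁴}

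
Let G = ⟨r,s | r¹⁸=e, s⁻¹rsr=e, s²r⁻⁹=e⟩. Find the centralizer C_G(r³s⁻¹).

⟨r³s⁻¹⟩ ⊆ C_G(r³s⁻¹) since powers of r³s⁻¹ commute with r³s⁻¹; so |C_G(r³s⁻¹)| ≥ |⟨r³s⁻¹⟩| = 4.
By orbit–stabilizer, |C_G(r³s⁻¹)| = |G| / |conj. class of r³s⁻¹| = 36 / 9 = 4.
The 4 elements commuting with r³s⁻¹ are {e, r⁹, r³s, r³s⁻¹}.

Answer: {e, r⁹, r³s, r³s⁻¹}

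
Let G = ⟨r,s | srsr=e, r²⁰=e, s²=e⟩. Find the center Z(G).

An element z ∈ Z(G) iff z commutes with every generator.
For example r¹⁰ is central: (r¹⁰)·r = r¹¹ = r·(r¹⁰); (r¹⁰)·s = r¹⁰s = s·(r¹⁰).
Whereas r ∉ Z(G) since r·s = rs ≠ r¹⁹s = s·r.
Checking each of the 40 elements this way gives Z(G) = {e, r¹⁰}, of order 2.

Answer: {e, r¹⁰}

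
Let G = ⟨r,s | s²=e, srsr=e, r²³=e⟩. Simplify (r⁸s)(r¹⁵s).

Compute (r⁸s) · (r¹⁵s) by multiplying left to right and reducing via the relations at each step:
  (r⁸s) · r¹⁵ = r¹⁶s
  (r¹⁶s) · s = r¹⁶

Answer: r¹⁶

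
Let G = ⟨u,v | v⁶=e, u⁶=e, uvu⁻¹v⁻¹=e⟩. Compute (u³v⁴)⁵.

Compute successive powers of (u³v⁴), reducing at each step:
  (u³v⁴)²: (u³v⁴) · u³ = v⁴;   (v⁴) · v⁴ = v²
  (u³v⁴)³: (v²) · u³ = u³v²;   (u³v²) · v⁴ = u³
  (u³v⁴)⁴: (u³) · u³ = e;   e · v⁴ = v⁴
  (u³v⁴)⁵: (v⁴) · u³ = u³v⁴;   (u³v⁴) · v⁴ = u³v²

Answer: u³v²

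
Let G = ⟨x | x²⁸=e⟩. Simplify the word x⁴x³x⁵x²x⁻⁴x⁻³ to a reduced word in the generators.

Multiply left to right, reducing at each step:
  (x⁴) · x³ = x⁷
  (x⁷) · x⁵ = x¹²
  (x¹²) · x² = x¹⁴
  (x¹⁴) · x⁻⁴ = x¹⁰
  (x¹⁰) · x⁻³ = x⁷

Answer: x⁷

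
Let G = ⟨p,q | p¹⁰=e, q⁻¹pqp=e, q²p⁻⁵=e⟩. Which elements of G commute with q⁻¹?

⟨q⁻¹⟩ ⊆ C_G(q⁻¹) since powers of q⁻¹ commute with q⁻¹; so |C_G(q⁻¹)| ≥ |⟨q⁻¹⟩| = 4.
By orbit–stabilizer, |C_G(q⁻¹)| = |G| / |conj. class of q⁻¹| = 20 / 5 = 4.
The 4 elements commuting with q⁻¹ are {e, p⁵, q, q⁻¹}.

Answer: {e, p⁵, q, q⁻¹}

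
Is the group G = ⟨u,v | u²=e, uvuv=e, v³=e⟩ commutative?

u·v = uv but v·u = uv², so u·v ≠ v·u and G is not abelian.

Answer: No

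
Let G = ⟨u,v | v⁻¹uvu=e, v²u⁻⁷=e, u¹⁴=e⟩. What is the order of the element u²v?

Compute successive powers until reaching e:
  (u²v)¹ = u²v, (u²v)² = u⁷, (u²v)³ = u²v⁻¹, (u²v)⁴ = e.
The smallest positive k with (u²v)ᵏ = e is 4.

Answer: 4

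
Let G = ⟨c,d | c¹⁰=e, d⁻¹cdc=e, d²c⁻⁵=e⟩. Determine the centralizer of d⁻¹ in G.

⟨d⁻¹⟩ ⊆ C_G(d⁻¹) since powers of d⁻¹ commute with d⁻¹; so |C_G(d⁻¹)| ≥ |⟨d⁻¹⟩| = 4.
By orbit–stabilizer, |C_G(d⁻¹)| = |G| / |conj. class of d⁻¹| = 20 / 5 = 4.
The 4 elements commuting with d⁻¹ are {e, c⁵, d, d⁻¹}.

Answer: {e, c⁵, d, d⁻¹}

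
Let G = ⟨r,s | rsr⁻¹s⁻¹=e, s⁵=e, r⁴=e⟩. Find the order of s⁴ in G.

Compute successive powers until reaching e:
  (s⁴)¹ = s⁴, (s⁴)² = s³, (s⁴)³ = s², (s⁴)⁴ = s, (s⁴)⁵ = e.
The smallest positive k with (s⁴)ᵏ = e is 5.

Answer: 5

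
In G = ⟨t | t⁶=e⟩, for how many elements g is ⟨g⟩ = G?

G is cyclic of order 6. An element generates G iff its order is 6, and a cyclic group of order 6 has exactly φ(6) = 2 such elements.

Answer: 2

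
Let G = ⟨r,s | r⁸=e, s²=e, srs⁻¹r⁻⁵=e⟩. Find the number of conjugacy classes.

The conjugacy classes (representative and size) are:
  [e] (size 1), [r⁵] (size 2), [r²] (size 1), [r⁷] (size 2), [r⁴] (size 1), [r⁶] (size 1), [s] (size 2), [r⁵s] (size 2), [r²s] (size 2), [r³s] (size 2).
Class equation: 1 + 2 + 1 + 2 + 1 + 1 + 2 + 2 + 2 + 2 = 16 = |G|. So G has 10 conjugacy classes.

Answer: 10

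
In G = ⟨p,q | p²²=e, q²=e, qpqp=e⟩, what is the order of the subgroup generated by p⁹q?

|⟨p⁹q⟩| equals the order of p⁹q. Compute successive powers until reaching e:
  (p⁹q)¹ = p⁹q, (p⁹q)² = e.
The smallest positive k with (p⁹q)ᵏ = e is 2, so |⟨p⁹q⟩| = 2.

Answer: 2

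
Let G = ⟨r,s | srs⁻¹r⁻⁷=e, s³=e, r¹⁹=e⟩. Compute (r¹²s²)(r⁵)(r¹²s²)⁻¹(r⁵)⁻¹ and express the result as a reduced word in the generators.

[(r¹²s²), (r⁵)] = (r¹²s²)·(r⁵)·(r¹²s²)⁻¹·(r⁵)⁻¹.
  (r¹²s²) · (r⁵) = r¹⁰s²
  (r¹⁰s²) · (r¹¹s) = r¹⁷
  (r¹⁷) · (r¹⁴) = r¹²

Answer: r¹²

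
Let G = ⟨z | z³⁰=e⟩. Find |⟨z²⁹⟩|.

|⟨z²⁹⟩| equals the order of z²⁹. Compute successive powers until reaching e:
  (z²⁹)¹ = z²⁹, (z²⁹)² = z²⁸, (z²⁹)³ = z²⁷, (z²⁹)⁴ = z²⁶, (z²⁹)⁵ = z²⁵, (z²⁹)⁶ = z²⁴, (z²⁹)⁷ = z²³, (z²⁹)⁸ = z²², (z²⁹)⁹ = z²¹, (z²⁹)¹⁰ = z²⁰, (z²⁹)¹¹ = z¹⁹, (z²⁹)¹² = z¹⁸, (z²⁹)¹³ = z¹⁷, (z²⁹)¹⁴ = z¹⁶, (z²⁹)¹⁵ = z¹⁵, (z²⁹)¹⁶ = z¹⁴, (z²⁹)¹⁷ = z¹³, (z²⁹)¹⁸ = z¹², (z²⁹)¹⁹ = z¹¹, (z²⁹)²⁰ = z¹⁰, (z²⁹)²¹ = z⁹, (z²⁹)²² = z⁸, (z²⁹)²³ = z⁷, (z²⁹)²⁴ = z⁶, (z²⁹)²⁵ = z⁵, (z²⁹)²⁶ = z⁴, (z²⁹)²⁷ = z³, (z²⁹)²⁸ = z², (z²⁹)²⁹ = z, (z²⁹)³⁰ = e.
The smallest positive k with (z²⁹)ᵏ = e is 30, so |⟨z²⁹⟩| = 30.

Answer: 30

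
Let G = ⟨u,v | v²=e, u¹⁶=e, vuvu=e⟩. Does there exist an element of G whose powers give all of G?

Every cyclic group is abelian. But u·v = uv while v·u = u¹⁵v, so u·v ≠ v·u and G is not abelian. Hence G is not cyclic.

Answer: No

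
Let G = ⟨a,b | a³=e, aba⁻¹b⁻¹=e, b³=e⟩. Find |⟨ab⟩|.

|⟨ab⟩| equals the order of ab. Compute successive powers until reaching e:
  (ab)¹ = ab, (ab)² = a²b², (ab)³ = e.
The smallest positive k with (ab)ᵏ = e is 3, so |⟨ab⟩| = 3.

Answer: 3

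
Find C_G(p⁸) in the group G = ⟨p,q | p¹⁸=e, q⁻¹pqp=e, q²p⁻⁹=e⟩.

⟨p⁸⟩ ⊆ C_G(p⁸) since powers of p⁸ commute with p⁸; so |C_G(p⁸)| ≥ |⟨p⁸⟩| = 9.
By orbit–stabilizer, |C_G(p⁸)| = |G| / |conj. class of p⁸| = 36 / 2 = 18.
The 18 elements commuting with p⁸ are {e, p, p², p³, p⁴, p⁵, p⁶, p⁷, p⁸, p⁹, p¹⁰, p¹¹, p¹², p¹³, p¹⁴, p¹⁵, p¹⁶, p¹⁷}.

Answer: {e, p, p², p³, p⁴, p⁵, p⁶, p⁷, p⁸, p⁹, p¹⁰, p¹¹, p¹², p¹³, p¹⁴, p¹⁵, p¹⁶, p¹⁷}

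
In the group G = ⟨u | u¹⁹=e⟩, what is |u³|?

Compute successive powers until reaching e:
  (u³)¹ = u³, (u³)² = u⁶, (u³)³ = u⁹, (u³)⁴ = u¹², (u³)⁵ = u¹⁵, (u³)⁶ = u¹⁸, (u³)⁷ = u², (u³)⁸ = u⁵, (u³)⁹ = u⁸, (u³)¹⁰ = u¹¹, (u³)¹¹ = u¹⁴, (u³)¹² = u¹⁷, (u³)¹³ = u, (u³)¹⁴ = u⁴, (u³)¹⁵ = u⁷, (u³)¹⁶ = u¹⁰, (u³)¹⁷ = u¹³, (u³)¹⁸ = u¹⁶, (u³)¹⁹ = e.
The smallest positive k with (u³)ᵏ = e is 19.

Answer: 19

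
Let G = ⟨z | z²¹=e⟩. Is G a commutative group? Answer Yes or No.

G has a single generator, so G is cyclic and hence abelian.

Answer: Yes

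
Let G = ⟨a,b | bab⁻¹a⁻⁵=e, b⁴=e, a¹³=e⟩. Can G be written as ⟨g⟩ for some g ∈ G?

Every cyclic group is abelian. But a·b = ab while b·a = a⁵b, so a·b ≠ b·a and G is not abelian. Hence G is not cyclic.

Answer: No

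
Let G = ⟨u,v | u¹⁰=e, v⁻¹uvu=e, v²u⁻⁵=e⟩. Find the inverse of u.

The order of u is 10 (smallest k with uᵏ = e), so u⁻¹ = u⁹ = u⁹.
Check: u · (u⁹) → u · u⁹ = e, giving e as required.

Answer: u⁹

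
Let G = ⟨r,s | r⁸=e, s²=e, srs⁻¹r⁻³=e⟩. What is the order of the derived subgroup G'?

G' = [G, G] is generated by all commutators. The generator-pair commutators are: [r, s] = r⁶.
The subgroup they normally generate is {e, r², r⁴, r⁶}, of order 4.
Check: |G/G'| = 16/4 = 4 is the order of the abelianisation.

Answer: 4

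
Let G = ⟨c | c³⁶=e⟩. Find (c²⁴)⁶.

Compute successive powers of (c²⁴), reducing at each step:
  (c²⁴)²: (c²⁴) · c²⁴ = c¹²
  (c²⁴)³: (c¹²) · c²⁴ = e
  (c²⁴)⁴: e · c²⁴ = c²⁴
  (c²⁴)⁵: (c²⁴) · c²⁴ = c¹²
  (c²⁴)⁶: (c¹²) · c²⁴ = e

Answer: e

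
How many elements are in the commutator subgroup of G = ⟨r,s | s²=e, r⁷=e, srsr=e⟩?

G' = [G, G] is generated by all commutators. The generator-pair commutators are: [r, s] = r².
The subgroup they normally generate is {e, r, r², r³, r⁴, r⁵, r⁶}, of order 7.
Check: |G/G'| = 14/7 = 2 is the order of the abelianisation.

Answer: 7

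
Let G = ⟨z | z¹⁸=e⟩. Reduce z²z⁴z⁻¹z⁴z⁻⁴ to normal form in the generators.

Multiply left to right, reducing at each step:
  (z²) · z⁴ = z⁶
  (z⁶) · z⁻¹ = z⁵
  (z⁵) · z⁴ = z⁹
  (z⁹) · z⁻⁴ = z⁵

Answer: z⁵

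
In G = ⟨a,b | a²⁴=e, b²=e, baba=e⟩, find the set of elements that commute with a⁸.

⟨a⁸⟩ ⊆ C_G(a⁸) since powers of a⁸ commute with a⁸; so |C_G(a⁸)| ≥ |⟨a⁸⟩| = 3.
By orbit–stabilizer, |C_G(a⁸)| = |G| / |conj. class of a⁸| = 48 / 2 = 24.
The 24 elements commuting with a⁸ are {e, a, a², a³, a⁴, a⁵, a⁶, a⁷, a⁸, a⁹, a¹⁰, a¹¹, a¹², a¹³, a¹⁴, a¹⁵, a¹⁶, a¹⁷, a¹⁸, a¹⁹, a²⁰, a²¹, a²², a²³}.

Answer: {e, a, a², a³, a⁴, a⁵, a⁶, a⁷, a⁸, a⁹, a¹⁰, a¹¹, a¹², a¹³, a¹⁴, a¹⁵, a¹⁶, a¹⁷, a¹⁸, a¹⁹, a²⁰, a²¹, a²², a²³}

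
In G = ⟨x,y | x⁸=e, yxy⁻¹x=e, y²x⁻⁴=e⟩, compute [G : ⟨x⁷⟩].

First find ord(x⁷) by computing successive powers:
  (x⁷)¹ = x⁷, (x⁷)² = x⁶, (x⁷)³ = x⁵, (x⁷)⁴ = x⁴, (x⁷)⁵ = x³, (x⁷)⁶ = x², (x⁷)⁷ = x, (x⁷)⁸ = e.
So |⟨x⁷⟩| = ord(x⁷) = 8. With |G| = 16, by Lagrange [G : ⟨x⁷⟩] = 16/8 = 2.

Answer: 2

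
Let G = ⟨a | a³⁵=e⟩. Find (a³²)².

Compute successive powers of (a³²), reducing at each step:
  (a³²)²: (a³²) · a³² = a²⁹

Answer: a²⁹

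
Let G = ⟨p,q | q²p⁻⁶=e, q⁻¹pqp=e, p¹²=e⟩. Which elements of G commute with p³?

⟨p³⟩ ⊆ C_G(p³) since powers of p³ commute with p³; so |C_G(p³)| ≥ |⟨p³⟩| = 4.
By orbit–stabilizer, |C_G(p³)| = |G| / |conj. class of p³| = 24 / 2 = 12.
The 12 elements commuting with p³ are {e, p, p², p³, p⁴, p⁵, p⁶, p⁷, p⁸, p⁹, p¹⁰, p¹¹}.

Answer: {e, p, p², p³, p⁴, p⁵, p⁶, p⁷, p⁸, p⁹, p¹⁰, p¹¹}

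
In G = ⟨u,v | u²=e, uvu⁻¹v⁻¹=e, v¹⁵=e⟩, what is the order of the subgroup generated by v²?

|⟨v²⟩| equals the order of v². Compute successive powers until reaching e:
  (v²)¹ = v², (v²)² = v⁴, (v²)³ = v⁶, (v²)⁴ = v⁸, (v²)⁵ = v¹⁰, (v²)⁶ = v¹², (v²)⁷ = v¹⁴, (v²)⁸ = v, (v²)⁹ = v³, (v²)¹⁰ = v⁵, (v²)¹¹ = v⁷, (v²)¹² = v⁹, (v²)¹³ = v¹¹, (v²)¹⁴ = v¹³, (v²)¹⁵ = e.
The smallest positive k with (v²)ᵏ = e is 15, so |⟨v²⟩| = 15.

Answer: 15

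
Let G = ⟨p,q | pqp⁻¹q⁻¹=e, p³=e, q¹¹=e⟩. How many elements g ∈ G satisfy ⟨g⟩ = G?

G is cyclic of order 33. An element generates G iff its order is 33, and a cyclic group of order 33 has exactly φ(33) = 20 such elements.

Answer: 20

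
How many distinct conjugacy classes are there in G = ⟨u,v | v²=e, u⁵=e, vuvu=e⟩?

The conjugacy classes (representative and size) are:
  [e] (size 1), [u] (size 2), [u²] (size 2), [v] (size 5).
Class equation: 1 + 2 + 2 + 5 = 10 = |G|. So G has 4 conjugacy classes.

Answer: 4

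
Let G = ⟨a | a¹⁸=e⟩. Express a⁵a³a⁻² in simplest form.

Multiply left to right, reducing at each step:
  (a⁵) · a³ = a⁸
  (a⁸) · a⁻² = a⁶

Answer: a⁶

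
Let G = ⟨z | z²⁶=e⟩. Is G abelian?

G has a single generator, so G is cyclic and hence abelian.

Answer: Yes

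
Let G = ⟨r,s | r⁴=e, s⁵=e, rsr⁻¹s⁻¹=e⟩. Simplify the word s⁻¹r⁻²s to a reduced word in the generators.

Multiply left to right, reducing at each step:
  (s⁴) · r⁻² = r²s⁴
  (r²s⁴) · s = r²

Answer: r²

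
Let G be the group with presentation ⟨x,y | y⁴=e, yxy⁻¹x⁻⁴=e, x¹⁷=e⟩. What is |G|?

Enumerate words in the generators, reducing via the relations: the distinct elements are
  {e, x, y, xy, x², x³, x⁴, x⁵, x⁶, x⁷, x⁸, x⁹, y², y³, xy², xy³, x²y, x³y, x¹², x¹³, x¹¹, x¹⁰, x¹⁴, x¹⁵, x¹⁶, x⁴y, x⁵y, x⁶y, x⁷y, x⁸y, x⁹y, x²y², x²y³, x³y², x³y³, x¹²y, x¹³y, x¹¹y, x¹⁰y, x¹⁴y, x¹⁵y, x¹⁶y, x⁴y², x⁴y³, x⁵y², x⁵y³, x⁶y², x⁶y³, x⁷y², x⁷y³, x⁸y², x⁸y³, x⁹y², x⁹y³, x¹²y², x¹²y³, x¹³y², x¹³y³, x¹¹y², x¹¹y³, x¹⁰y², x¹⁰y³, x¹⁴y², x¹⁴y³, x¹⁵y², x¹⁵y³, x¹⁶y², x¹⁶y³}.
No further products give new elements, so |G| = 68.

Answer: 68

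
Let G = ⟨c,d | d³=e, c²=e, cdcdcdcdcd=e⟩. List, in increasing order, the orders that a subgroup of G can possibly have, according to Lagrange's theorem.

|G| = 60 = 2² · 3 · 5. By Lagrange's theorem the order of any subgroup divides 60; the divisors of 60 are 1, 2, 3, 4, 5, 6, 10, 12, 15, 20, 30, 60.

Answer: 1, 2, 3, 4, 5, 6, 10, 12, 15, 20, 30, 60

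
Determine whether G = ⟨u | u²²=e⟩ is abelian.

G has a single generator, so G is cyclic and hence abelian.

Answer: Yes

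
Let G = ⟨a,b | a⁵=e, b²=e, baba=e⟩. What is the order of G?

Enumerate words in the generators, reducing via the relations: the distinct elements are
  {a, b, e, ab, a², a³, a⁴, a²b, a³b, a⁴b}.
No further products give new elements, so |G| = 10.

Answer: 10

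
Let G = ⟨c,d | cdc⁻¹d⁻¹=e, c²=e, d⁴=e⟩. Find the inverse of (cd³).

The order of (cd³) is 4 (smallest k with (cd³)ᵏ = e), so (cd³)⁻¹ = (cd³)³ = cd.
Check: (cd³) · (cd) → (cd³) · c = d³;   (d³) · d = e, giving e as required.

Answer: cd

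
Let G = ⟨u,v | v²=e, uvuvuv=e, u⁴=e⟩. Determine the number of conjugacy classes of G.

The conjugacy classes (representative and size) are:
  [e] (size 1), [u³] (size 6), [u²vu²v] (size 3), [uvu³] (size 6), [vu³] (size 8).
Class equation: 1 + 6 + 3 + 6 + 8 = 24 = |G|. So G has 5 conjugacy classes.

Answer: 5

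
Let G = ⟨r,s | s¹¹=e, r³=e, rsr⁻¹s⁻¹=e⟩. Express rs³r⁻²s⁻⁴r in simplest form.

Multiply left to right, reducing at each step:
  r · s³ = rs³
  (rs³) · r⁻² = r²s³
  (r²s³) · s⁻⁴ = r²s¹⁰
  (r²s¹⁰) · r = s¹⁰

Answer: s¹⁰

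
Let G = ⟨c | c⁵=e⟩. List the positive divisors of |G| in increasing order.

|G| = 5 = 5. By Lagrange's theorem the order of any subgroup divides 5; the divisors of 5 are 1, 5.

Answer: 1, 5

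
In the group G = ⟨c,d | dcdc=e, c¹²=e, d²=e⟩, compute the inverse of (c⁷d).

The order of (c⁷d) is 2 (smallest k with (c⁷d)ᵏ = e), so (c⁷d)⁻¹ = (c⁷d)¹ = c⁷d.
Check: (c⁷d) · (c⁷d) → (c⁷d) · c⁷ = d;   d · d = e, giving e as required.

Answer: c⁷d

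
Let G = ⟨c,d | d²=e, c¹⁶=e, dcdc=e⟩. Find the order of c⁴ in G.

Compute successive powers until reaching e:
  (c⁴)¹ = c⁴, (c⁴)² = c⁸, (c⁴)³ = c¹², (c⁴)⁴ = e.
The smallest positive k with (c⁴)ᵏ = e is 4.

Answer: 4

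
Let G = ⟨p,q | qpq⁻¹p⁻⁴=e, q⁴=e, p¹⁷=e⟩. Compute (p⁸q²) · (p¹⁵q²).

Compute (p⁸q²) · (p¹⁵q²) by multiplying left to right and reducing via the relations at each step:
  (p⁸q²) · p¹⁵ = p¹⁰q²
  (p¹⁰q²) · q² = p¹⁰

Answer: p¹⁰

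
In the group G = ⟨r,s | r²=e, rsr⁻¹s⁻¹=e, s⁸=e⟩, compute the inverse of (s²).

The order of (s²) is 4 (smallest k with (s²)ᵏ = e), so (s²)⁻¹ = (s²)³ = s⁶.
Check: (s²) · (s⁶) → (s²) · s⁶ = e, giving e as required.

Answer: s⁶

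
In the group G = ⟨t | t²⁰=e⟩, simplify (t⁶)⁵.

Compute successive powers of (t⁶), reducing at each step:
  (t⁶)²: (t⁶) · t⁶ = t¹²
  (t⁶)³: (t¹²) · t⁶ = t¹⁸
  (t⁶)⁴: (t¹⁸) · t⁶ = t⁴
  (t⁶)⁵: (t⁴) · t⁶ = t¹⁰

Answer: t¹⁰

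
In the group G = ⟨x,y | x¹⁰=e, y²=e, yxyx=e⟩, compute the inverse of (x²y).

The order of (x²y) is 2 (smallest k with (x²y)ᵏ = e), so (x²y)⁻¹ = (x²y)¹ = x²y.
Check: (x²y) · (x²y) → (x²y) · x² = y;   y · y = e, giving e as required.

Answer: x²y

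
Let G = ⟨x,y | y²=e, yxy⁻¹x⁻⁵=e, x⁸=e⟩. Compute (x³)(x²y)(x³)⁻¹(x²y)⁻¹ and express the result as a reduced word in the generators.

[(x³), (x²y)] = (x³)·(x²y)·(x³)⁻¹·(x²y)⁻¹.
  (x³) · (x²y) = x⁵y
  (x⁵y) · (x⁵) = x⁶y
  (x⁶y) · (x⁶y) = x⁴

Answer: x⁴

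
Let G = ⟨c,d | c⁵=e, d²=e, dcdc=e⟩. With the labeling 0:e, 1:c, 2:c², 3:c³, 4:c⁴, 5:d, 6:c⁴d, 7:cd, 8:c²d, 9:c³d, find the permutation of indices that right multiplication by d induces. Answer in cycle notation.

(0 5)(1 7)(2 8)(3 9)(4 6)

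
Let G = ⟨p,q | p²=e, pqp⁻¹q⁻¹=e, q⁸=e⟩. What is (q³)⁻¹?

The order of (q³) is 8 (smallest k with (q³)ᵏ = e), so (q³)⁻¹ = (q³)⁷ = q⁵.
Check: (q³) · (q⁵) → (q³) · q⁵ = e, giving e as required.

Answer: q⁵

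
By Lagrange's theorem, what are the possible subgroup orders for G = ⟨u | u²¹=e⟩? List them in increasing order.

|G| = 21 = 3 · 7. By Lagrange's theorem the order of any subgroup divides 21; the divisors of 21 are 1, 3, 7, 21.

Answer: 1, 3, 7, 21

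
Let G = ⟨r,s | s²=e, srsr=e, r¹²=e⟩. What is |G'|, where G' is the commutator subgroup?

G' = [G, G] is generated by all commutators. The generator-pair commutators are: [r, s] = r².
The subgroup they normally generate is {e, r², r⁴, r⁶, r⁸, r¹⁰}, of order 6.
Check: |G/G'| = 24/6 = 4 is the order of the abelianisation.

Answer: 6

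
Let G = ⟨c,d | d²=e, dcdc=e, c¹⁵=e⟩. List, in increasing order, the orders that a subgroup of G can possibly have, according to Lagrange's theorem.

|G| = 30 = 2 · 3 · 5. By Lagrange's theorem the order of any subgroup divides 30; the divisors of 30 are 1, 2, 3, 5, 6, 10, 15, 30.

Answer: 1, 2, 3, 5, 6, 10, 15, 30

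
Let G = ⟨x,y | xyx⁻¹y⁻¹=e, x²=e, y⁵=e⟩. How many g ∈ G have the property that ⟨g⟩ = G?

G is cyclic of order 10. An element generates G iff its order is 10, and a cyclic group of order 10 has exactly φ(10) = 4 such elements.

Answer: 4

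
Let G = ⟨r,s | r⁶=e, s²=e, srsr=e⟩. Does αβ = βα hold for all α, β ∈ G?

r·s = rs but s·r = r⁵s, so r·s ≠ s·r and G is not abelian.

Answer: No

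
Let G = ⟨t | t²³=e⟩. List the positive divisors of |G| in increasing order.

|G| = 23 = 23. By Lagrange's theorem the order of any subgroup divides 23; the divisors of 23 are 1, 23.

Answer: 1, 23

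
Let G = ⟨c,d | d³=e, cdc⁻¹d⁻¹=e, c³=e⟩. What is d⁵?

Compute successive powers of d, reducing at each step:
  d²: d · d = d²
  d³: (d²) · d = e
  d⁴: e · d = d
  d⁵: d · d = d²

Answer: d²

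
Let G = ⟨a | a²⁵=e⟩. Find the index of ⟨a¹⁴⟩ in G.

First find ord(a¹⁴) by computing successive powers:
  (a¹⁴)¹ = a¹⁴, (a¹⁴)² = a³, (a¹⁴)³ = a¹⁷, (a¹⁴)⁴ = a⁶, (a¹⁴)⁵ = a²⁰, (a¹⁴)⁶ = a⁹, (a¹⁴)⁷ = a²³, (a¹⁴)⁸ = a¹², (a¹⁴)⁹ = a, (a¹⁴)¹⁰ = a¹⁵, (a¹⁴)¹¹ = a⁴, (a¹⁴)¹² = a¹⁸, (a¹⁴)¹³ = a⁷, (a¹⁴)¹⁴ = a²¹, (a¹⁴)¹⁵ = a¹⁰, (a¹⁴)¹⁶ = a²⁴, (a¹⁴)¹⁷ = a¹³, (a¹⁴)¹⁸ = a², (a¹⁴)¹⁹ = a¹⁶, (a¹⁴)²⁰ = a⁵, (a¹⁴)²¹ = a¹⁹, (a¹⁴)²² = a⁸, (a¹⁴)²³ = a²², (a¹⁴)²⁴ = a¹¹, (a¹⁴)²⁵ = e.
So |⟨a¹⁴⟩| = ord(a¹⁴) = 25. With |G| = 25, by Lagrange [G : ⟨a¹⁴⟩] = 25/25 = 1.

Answer: 1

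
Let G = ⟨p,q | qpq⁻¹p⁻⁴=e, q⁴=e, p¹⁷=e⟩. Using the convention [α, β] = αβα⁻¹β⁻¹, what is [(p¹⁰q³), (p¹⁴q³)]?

[(p¹⁰q³), (p¹⁴q³)] = (p¹⁰q³)·(p¹⁴q³)·(p¹⁰q³)⁻¹·(p¹⁴q³)⁻¹.
  (p¹⁰q³) · (p¹⁴q³) = p⁵q²
  (p⁵q²) · (p¹¹q) = p¹¹q³
  (p¹¹q³) · (p¹²q) = p¹⁴

Answer: p¹⁴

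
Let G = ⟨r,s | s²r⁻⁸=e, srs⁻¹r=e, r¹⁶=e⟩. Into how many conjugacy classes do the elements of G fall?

The conjugacy classes (representative and size) are:
  [e] (size 1), [r] (size 2), [r¹⁴] (size 2), [r¹³] (size 2), [r¹²] (size 2), [r⁵] (size 2), [r¹⁰] (size 2), [r⁷] (size 2), [r⁸] (size 1), [s⁻¹] (size 8), [r⁷s⁻¹] (size 8).
Class equation: 1 + 2 + 2 + 2 + 2 + 2 + 2 + 2 + 1 + 8 + 8 = 32 = |G|. So G has 11 conjugacy classes.

Answer: 11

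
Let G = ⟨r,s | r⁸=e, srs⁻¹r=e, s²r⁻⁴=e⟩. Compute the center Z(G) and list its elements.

An element z ∈ Z(G) iff z commutes with every generator.
For example r⁴ is central: (r⁴)·r = r⁵ = r·(r⁴); (r⁴)·s = s⁻¹ = s·(r⁴).
Whereas r ∉ Z(G) since r·s = rs ≠ r³s⁻¹ = s·r.
Checking each of the 16 elements this way gives Z(G) = {e, r⁴}, of order 2.

Answer: {e, r⁴}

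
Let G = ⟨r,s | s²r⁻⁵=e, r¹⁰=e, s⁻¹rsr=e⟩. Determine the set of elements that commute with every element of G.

An element z ∈ Z(G) iff z commutes with every generator.
For example r⁵ is central: (r⁵)·r = r⁶ = r·(r⁵); (r⁵)·s = s⁻¹ = s·(r⁵).
Whereas r ∉ Z(G) since r·s = rs ≠ r⁴s⁻¹ = s·r.
Checking each of the 20 elements this way gives Z(G) = {e, r⁵}, of order 2.

Answer: {e, r⁵}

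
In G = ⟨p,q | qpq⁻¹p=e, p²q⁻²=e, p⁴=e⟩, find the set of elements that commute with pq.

⟨pq⟩ ⊆ C_G(pq) since powers of pq commute with pq; so |C_G(pq)| ≥ |⟨pq⟩| = 4.
By orbit–stabilizer, |C_G(pq)| = |G| / |conj. class of pq| = 8 / 2 = 4.
The 4 elements commuting with pq are {e, p², pq⁻¹, pq}.

Answer: {e, p², pq⁻¹, pq}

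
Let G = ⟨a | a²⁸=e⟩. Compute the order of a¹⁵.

Compute successive powers until reaching e:
  (a¹⁵)¹ = a¹⁵, (a¹⁵)² = a², (a¹⁵)³ = a¹⁷, (a¹⁵)⁴ = a⁴, (a¹⁵)⁵ = a¹⁹, (a¹⁵)⁶ = a⁶, (a¹⁵)⁷ = a²¹, (a¹⁵)⁸ = a⁸, (a¹⁵)⁹ = a²³, (a¹⁵)¹⁰ = a¹⁰, (a¹⁵)¹¹ = a²⁵, (a¹⁵)¹² = a¹², (a¹⁵)¹³ = a²⁷, (a¹⁵)¹⁴ = a¹⁴, (a¹⁵)¹⁵ = a, (a¹⁵)¹⁶ = a¹⁶, (a¹⁵)¹⁷ = a³, (a¹⁵)¹⁸ = a¹⁸, (a¹⁵)¹⁹ = a⁵, (a¹⁵)²⁰ = a²⁰, (a¹⁵)²¹ = a⁷, (a¹⁵)²² = a²², (a¹⁵)²³ = a⁹, (a¹⁵)²⁴ = a²⁴, (a¹⁵)²⁵ = a¹¹, (a¹⁵)²⁶ = a²⁶, (a¹⁵)²⁷ = a¹³, (a¹⁵)²⁸ = e.
The smallest positive k with (a¹⁵)ᵏ = e is 28.

Answer: 28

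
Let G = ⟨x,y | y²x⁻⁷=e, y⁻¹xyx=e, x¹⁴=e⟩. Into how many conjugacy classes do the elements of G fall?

The conjugacy classes (representative and size) are:
  [e] (size 1), [x¹³] (size 2), [x¹²] (size 2), [x¹¹] (size 2), [x⁴] (size 2), [x⁵] (size 2), [x⁸] (size 2), [x⁷] (size 1), [x⁵y⁻¹] (size 7), [x⁵y] (size 7).
Class equation: 1 + 2 + 2 + 2 + 2 + 2 + 2 + 1 + 7 + 7 = 28 = |G|. So G has 10 conjugacy classes.

Answer: 10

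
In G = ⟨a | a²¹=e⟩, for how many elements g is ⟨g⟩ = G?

G is cyclic of order 21. An element generates G iff its order is 21, and a cyclic group of order 21 has exactly φ(21) = 12 such elements.

Answer: 12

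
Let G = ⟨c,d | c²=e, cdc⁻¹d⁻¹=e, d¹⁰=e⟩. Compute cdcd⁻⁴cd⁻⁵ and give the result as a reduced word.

Multiply left to right, reducing at each step:
  c · d = cd
  (cd) · c = d
  d · d⁻⁴ = d⁷
  (d⁷) · c = cd⁷
  (cd⁷) · d⁻⁵ = cd²

Answer: cd²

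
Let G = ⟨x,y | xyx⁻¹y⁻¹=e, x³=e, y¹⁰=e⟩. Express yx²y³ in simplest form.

Multiply left to right, reducing at each step:
  y · x² = x²y
  (x²y) · y³ = x²y⁴

Answer: x²y⁴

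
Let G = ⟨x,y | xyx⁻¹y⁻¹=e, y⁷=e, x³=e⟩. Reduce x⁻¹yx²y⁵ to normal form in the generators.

Multiply left to right, reducing at each step:
  (x²) · y = x²y
  (x²y) · x² = xy
  (xy) · y⁵ = xy⁶

Answer: xy⁶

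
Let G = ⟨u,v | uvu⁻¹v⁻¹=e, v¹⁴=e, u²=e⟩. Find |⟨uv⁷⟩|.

|⟨uv⁷⟩| equals the order of uv⁷. Compute successive powers until reaching e:
  (uv⁷)¹ = uv⁷, (uv⁷)² = e.
The smallest positive k with (uv⁷)ᵏ = e is 2, so |⟨uv⁷⟩| = 2.

Answer: 2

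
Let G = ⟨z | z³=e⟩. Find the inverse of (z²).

The order of (z²) is 3 (smallest k with (z²)ᵏ = e), so (z²)⁻¹ = (z²)² = z.
Check: (z²) · z → (z²) · z = e, giving e as required.

Answer: z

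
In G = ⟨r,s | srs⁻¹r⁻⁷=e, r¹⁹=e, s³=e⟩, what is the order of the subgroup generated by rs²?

|⟨rs²⟩| equals the order of rs². Compute successive powers until reaching e:
  (rs²)¹ = rs², (rs²)² = r¹²s, (rs²)³ = e.
The smallest positive k with (rs²)ᵏ = e is 3, so |⟨rs²⟩| = 3.

Answer: 3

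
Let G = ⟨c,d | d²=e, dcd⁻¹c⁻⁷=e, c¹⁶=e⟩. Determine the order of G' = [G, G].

G' = [G, G] is generated by all commutators. The generator-pair commutators are: [c, d] = c¹⁰.
The subgroup they normally generate is {e, c², c⁴, c⁶, c⁸, c¹⁰, c¹², c¹⁴}, of order 8.
Check: |G/G'| = 32/8 = 4 is the order of the abelianisation.

Answer: 8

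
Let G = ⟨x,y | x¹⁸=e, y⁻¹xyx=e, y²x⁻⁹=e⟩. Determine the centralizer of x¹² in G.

⟨x¹²⟩ ⊆ C_G(x¹²) since powers of x¹² commute with x¹²; so |C_G(x¹²)| ≥ |⟨x¹²⟩| = 3.
By orbit–stabilizer, |C_G(x¹²)| = |G| / |conj. class of x¹²| = 36 / 2 = 18.
The 18 elements commuting with x¹² are {e, x, x², x³, x⁴, x⁵, x⁶, x⁷, x⁸, x⁹, x¹⁰, x¹¹, x¹², x¹³, x¹⁴, x¹⁵, x¹⁶, x¹⁷}.

Answer: {e, x, x², x³, x⁴, x⁵, x⁶, x⁷, x⁸, x⁹, x¹⁰, x¹¹, x¹², x¹³, x¹⁴, x¹⁵, x¹⁶, x¹⁷}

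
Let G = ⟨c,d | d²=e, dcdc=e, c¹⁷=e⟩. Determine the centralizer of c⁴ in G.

⟨c⁴⟩ ⊆ C_G(c⁴) since powers of c⁴ commute with c⁴; so |C_G(c⁴)| ≥ |⟨c⁴⟩| = 17.
By orbit–stabilizer, |C_G(c⁴)| = |G| / |conj. class of c⁴| = 34 / 2 = 17.
The 17 elements commuting with c⁴ are {e, c, c², c³, c⁴, c⁵, c⁶, c⁷, c⁸, c⁹, c¹⁰, c¹¹, c¹², c¹³, c¹⁴, c¹⁵, c¹⁶}.

Answer: {e, c, c², c³, c⁴, c⁵, c⁶, c⁷, c⁸, c⁹, c¹⁰, c¹¹, c¹², c¹³, c¹⁴, c¹⁵, c¹⁶}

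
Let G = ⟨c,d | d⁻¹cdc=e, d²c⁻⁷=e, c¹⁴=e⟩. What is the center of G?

An element z ∈ Z(G) iff z commutes with every generator.
For example c⁷ is central: (c⁷)·c = c⁸ = c·(c⁷); (c⁷)·d = d⁻¹ = d·(c⁷).
Whereas c ∉ Z(G) since c·d = cd ≠ c⁶d⁻¹ = d·c.
Checking each of the 28 elements this way gives Z(G) = {e, c⁷}, of order 2.

Answer: {e, c⁷}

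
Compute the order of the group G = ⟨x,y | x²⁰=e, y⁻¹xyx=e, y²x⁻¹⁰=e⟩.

Enumerate words in the generators, reducing via the relations: the distinct elements are
  {e, x, y, xy, x², x³, x⁴, x⁵, x⁶, x⁷, x⁸, x⁹, x²y, x³y, x¹², x¹³, x¹¹, x¹⁰, x¹⁴, x¹⁵, x¹⁶, x¹⁷, x¹⁸, x¹⁹, x⁴y, x⁵y, x⁶y, x⁷y, x⁸y, x⁹y, y⁻¹, xy⁻¹, x²y⁻¹, x³y⁻¹, x⁴y⁻¹, x⁵y⁻¹, x⁶y⁻¹, x⁷y⁻¹, x⁸y⁻¹, x⁹y⁻¹}.
No further products give new elements, so |G| = 40.

Answer: 40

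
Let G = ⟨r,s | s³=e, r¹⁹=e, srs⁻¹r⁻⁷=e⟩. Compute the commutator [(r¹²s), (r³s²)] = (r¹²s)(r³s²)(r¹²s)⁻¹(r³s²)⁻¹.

[(r¹²s), (r³s²)] = (r¹²s)·(r³s²)·(r¹²s)⁻¹·(r³s²)⁻¹.
  (r¹²s) · (r³s²) = r¹⁴
  (r¹⁴) · (rs²) = r¹⁵s²
  (r¹⁵s²) · (r¹⁷s) = r¹²

Answer: r¹²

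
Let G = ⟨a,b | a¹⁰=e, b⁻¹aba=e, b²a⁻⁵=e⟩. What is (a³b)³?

Compute successive powers of (a³b), reducing at each step:
  (a³b)²: (a³b) · a³ = b;   b · b = a⁵
  (a³b)³: (a⁵) · a³ = a⁸;   (a⁸) · b = a³b⁻¹

Answer: a³b⁻¹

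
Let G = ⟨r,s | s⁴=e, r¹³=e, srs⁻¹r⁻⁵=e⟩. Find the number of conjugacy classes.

The conjugacy classes (representative and size) are:
  [e] (size 1), [r] (size 4), [r²] (size 4), [r⁹] (size 4), [r¹²s] (size 13), [r⁴s²] (size 13), [r¹²s³] (size 13).
Class equation: 1 + 4 + 4 + 4 + 13 + 13 + 13 = 52 = |G|. So G has 7 conjugacy classes.

Answer: 7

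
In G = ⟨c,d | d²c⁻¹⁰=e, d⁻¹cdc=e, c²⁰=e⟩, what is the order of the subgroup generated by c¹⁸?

|⟨c¹⁸⟩| equals the order of c¹⁸. Compute successive powers until reaching e:
  (c¹⁸)¹ = c¹⁸, (c¹⁸)² = c¹⁶, (c¹⁸)³ = c¹⁴, (c¹⁸)⁴ = c¹², (c¹⁸)⁵ = c¹⁰, (c¹⁸)⁶ = c⁸, (c¹⁸)⁷ = c⁶, (c¹⁸)⁸ = c⁴, (c¹⁸)⁹ = c², (c¹⁸)¹⁰ = e.
The smallest positive k with (c¹⁸)ᵏ = e is 10, so |⟨c¹⁸⟩| = 10.

Answer: 10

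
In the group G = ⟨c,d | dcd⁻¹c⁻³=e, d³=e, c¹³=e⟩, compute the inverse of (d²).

The order of (d²) is 3 (smallest k with (d²)ᵏ = e), so (d²)⁻¹ = (d²)² = d.
Check: (d²) · d → (d²) · d = e, giving e as required.

Answer: d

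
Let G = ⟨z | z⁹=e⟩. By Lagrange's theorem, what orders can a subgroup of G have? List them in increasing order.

|G| = 9 = 3². By Lagrange's theorem the order of any subgroup divides 9; the divisors of 9 are 1, 3, 9.

Answer: 1, 3, 9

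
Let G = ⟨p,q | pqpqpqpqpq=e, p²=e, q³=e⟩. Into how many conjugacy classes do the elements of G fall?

The conjugacy classes (representative and size) are:
  [e] (size 1), [pqpq²pqpq²p] (size 15), [qpqpq²p] (size 20), [pq²pq²p] (size 12), [q²pqpq²] (size 12).
Class equation: 1 + 15 + 20 + 12 + 12 = 60 = |G|. So G has 5 conjugacy classes.

Answer: 5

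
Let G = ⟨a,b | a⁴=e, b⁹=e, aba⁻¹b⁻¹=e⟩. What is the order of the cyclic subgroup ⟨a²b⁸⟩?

|⟨a²b⁸⟩| equals the order of a²b⁸. Compute successive powers until reaching e:
  (a²b⁸)¹ = a²b⁸, (a²b⁸)² = b⁷, (a²b⁸)³ = a²b⁶, (a²b⁸)⁴ = b⁵, (a²b⁸)⁵ = a²b⁴, (a²b⁸)⁶ = b³, (a²b⁸)⁷ = a²b², (a²b⁸)⁸ = b, (a²b⁸)⁹ = a², (a²b⁸)¹⁰ = b⁸, (a²b⁸)¹¹ = a²b⁷, (a²b⁸)¹² = b⁶, (a²b⁸)¹³ = a²b⁵, (a²b⁸)¹⁴ = b⁴, (a²b⁸)¹⁵ = a²b³, (a²b⁸)¹⁶ = b², (a²b⁸)¹⁷ = a²b, (a²b⁸)¹⁸ = e.
The smallest positive k with (a²b⁸)ᵏ = e is 18, so |⟨a²b⁸⟩| = 18.

Answer: 18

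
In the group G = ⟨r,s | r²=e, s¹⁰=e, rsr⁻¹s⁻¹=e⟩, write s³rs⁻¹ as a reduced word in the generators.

Multiply left to right, reducing at each step:
  (s³) · r = rs³
  (rs³) · s⁻¹ = rs²

Answer: rs²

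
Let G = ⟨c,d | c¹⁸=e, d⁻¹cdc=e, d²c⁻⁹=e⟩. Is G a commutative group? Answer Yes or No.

c·d = cd but d·c = c⁸d⁻¹, so c·d ≠ d·c and G is not abelian.

Answer: No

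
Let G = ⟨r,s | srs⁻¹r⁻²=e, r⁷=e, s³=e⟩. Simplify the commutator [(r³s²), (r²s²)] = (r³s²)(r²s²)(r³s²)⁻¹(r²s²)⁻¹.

[(r³s²), (r²s²)] = (r³s²)·(r²s²)·(r³s²)⁻¹·(r²s²)⁻¹.
  (r³s²) · (r²s²) = r⁴s
  (r⁴s) · (rs) = r⁶s²
  (r⁶s²) · (r³s) = r⁴

Answer: r⁴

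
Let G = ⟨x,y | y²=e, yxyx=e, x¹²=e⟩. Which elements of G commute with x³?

⟨x³⟩ ⊆ C_G(x³) since powers of x³ commute with x³; so |C_G(x³)| ≥ |⟨x³⟩| = 4.
By orbit–stabilizer, |C_G(x³)| = |G| / |conj. class of x³| = 24 / 2 = 12.
The 12 elements commuting with x³ are {e, x, x², x³, x⁴, x⁵, x⁶, x⁷, x⁸, x⁹, x¹⁰, x¹¹}.

Answer: {e, x, x², x³, x⁴, x⁵, x⁶, x⁷, x⁸, x⁹, x¹⁰, x¹¹}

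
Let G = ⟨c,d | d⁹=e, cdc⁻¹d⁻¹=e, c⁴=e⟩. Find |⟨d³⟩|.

|⟨d³⟩| equals the order of d³. Compute successive powers until reaching e:
  (d³)¹ = d³, (d³)² = d⁶, (d³)³ = e.
The smallest positive k with (d³)ᵏ = e is 3, so |⟨d³⟩| = 3.

Answer: 3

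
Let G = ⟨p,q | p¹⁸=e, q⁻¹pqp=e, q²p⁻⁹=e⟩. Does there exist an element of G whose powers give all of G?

Every cyclic group is abelian. But p·q = pq while q·p = p⁸q⁻¹, so p·q ≠ q·p and G is not abelian. Hence G is not cyclic.

Answer: No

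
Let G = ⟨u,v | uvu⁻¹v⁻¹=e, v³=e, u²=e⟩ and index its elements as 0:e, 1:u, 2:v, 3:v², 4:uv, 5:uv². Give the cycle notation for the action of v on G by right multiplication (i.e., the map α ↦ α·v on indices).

(0 2 3)(1 4 5)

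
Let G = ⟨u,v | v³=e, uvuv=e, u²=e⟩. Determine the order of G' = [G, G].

G' = [G, G] is generated by all commutators. The generator-pair commutators are: [u, v] = v.
The subgroup they normally generate is {e, v, v²}, of order 3.
Check: |G/G'| = 6/3 = 2 is the order of the abelianisation.

Answer: 3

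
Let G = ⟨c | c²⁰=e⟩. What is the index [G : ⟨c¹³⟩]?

First find ord(c¹³) by computing successive powers:
  (c¹³)¹ = c¹³, (c¹³)² = c⁶, (c¹³)³ = c¹⁹, (c¹³)⁴ = c¹², (c¹³)⁵ = c⁵, (c¹³)⁶ = c¹⁸, (c¹³)⁷ = c¹¹, (c¹³)⁸ = c⁴, (c¹³)⁹ = c¹⁷, (c¹³)¹⁰ = c¹⁰, (c¹³)¹¹ = c³, (c¹³)¹² = c¹⁶, (c¹³)¹³ = c⁹, (c¹³)¹⁴ = c², (c¹³)¹⁵ = c¹⁵, (c¹³)¹⁶ = c⁸, (c¹³)¹⁷ = c, (c¹³)¹⁸ = c¹⁴, (c¹³)¹⁹ = c⁷, (c¹³)²⁰ = e.
So |⟨c¹³⟩| = ord(c¹³) = 20. With |G| = 20, by Lagrange [G : ⟨c¹³⟩] = 20/20 = 1.

Answer: 1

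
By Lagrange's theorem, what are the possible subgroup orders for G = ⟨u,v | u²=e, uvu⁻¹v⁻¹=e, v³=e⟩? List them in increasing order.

|G| = 6 = 2 · 3. By Lagrange's theorem the order of any subgroup divides 6; the divisors of 6 are 1, 2, 3, 6.

Answer: 1, 2, 3, 6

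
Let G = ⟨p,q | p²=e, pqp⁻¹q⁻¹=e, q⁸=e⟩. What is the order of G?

Enumerate words in the generators, reducing via the relations: the distinct elements are
  {e, p, q, pq, q², q³, q⁴, q⁵, q⁶, q⁷, pq², pq³, pq⁴, pq⁵, pq⁶, pq⁷}.
No further products give new elements, so |G| = 16.

Answer: 16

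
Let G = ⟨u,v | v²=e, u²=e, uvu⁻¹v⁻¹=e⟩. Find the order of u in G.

Compute successive powers until reaching e:
  u¹ = u, u² = e.
The smallest positive k with uᵏ = e is 2.

Answer: 2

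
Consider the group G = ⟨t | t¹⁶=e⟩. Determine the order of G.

G is generated by a single element, so G is cyclic. The relator gives t¹⁶ = e and no smaller power is forced to be e, so the 16 powers {e, t, t², t³, t⁴, t⁵, t⁶, t⁷, t⁸, t⁹, t¹², t¹³, t¹¹, t¹⁰, t¹⁴, t¹⁵} are distinct. Hence |G| = 16.

Answer: 16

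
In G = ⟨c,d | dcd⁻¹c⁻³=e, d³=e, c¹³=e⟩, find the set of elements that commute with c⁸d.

⟨c⁸d⟩ ⊆ C_G(c⁸d) since powers of c⁸d commute with c⁸d; so |C_G(c⁸d)| ≥ |⟨c⁸d⟩| = 3.
By orbit–stabilizer, |C_G(c⁸d)| = |G| / |conj. class of c⁸d| = 39 / 13 = 3.
The 3 elements commuting with c⁸d are {e, c⁸d, c⁶d²}.

Answer: {e, c⁸d, c⁶d²}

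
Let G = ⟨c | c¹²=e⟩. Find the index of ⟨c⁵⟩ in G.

First find ord(c⁵) by computing successive powers:
  (c⁵)¹ = c⁵, (c⁵)² = c¹⁰, (c⁵)³ = c³, (c⁵)⁴ = c⁸, (c⁵)⁵ = c, (c⁵)⁶ = c⁶, (c⁵)⁷ = c¹¹, (c⁵)⁸ = c⁴, (c⁵)⁹ = c⁹, (c⁵)¹⁰ = c², (c⁵)¹¹ = c⁷, (c⁵)¹² = e.
So |⟨c⁵⟩| = ord(c⁵) = 12. With |G| = 12, by Lagrange [G : ⟨c⁵⟩] = 12/12 = 1.

Answer: 1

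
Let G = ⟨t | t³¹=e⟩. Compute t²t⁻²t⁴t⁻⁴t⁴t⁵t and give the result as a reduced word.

Multiply left to right, reducing at each step:
  (t²) · t⁻² = e
  e · t⁴ = t⁴
  (t⁴) · t⁻⁴ = e
  e · t⁴ = t⁴
  (t⁴) · t⁵ = t⁹
  (t⁹) · t = t¹⁰

Answer: t¹⁰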